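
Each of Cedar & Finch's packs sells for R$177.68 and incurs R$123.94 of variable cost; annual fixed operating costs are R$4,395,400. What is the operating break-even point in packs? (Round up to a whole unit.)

Contribution margin per unit = R$177.68 − R$123.94 = R$53.74.
Break-even Q = R$4,395,400 / R$53.74 = 81,790.10 → 81,791 packs.

81,791 packs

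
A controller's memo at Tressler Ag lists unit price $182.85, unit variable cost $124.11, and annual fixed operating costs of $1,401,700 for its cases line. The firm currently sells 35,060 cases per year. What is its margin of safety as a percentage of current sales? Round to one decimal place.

Contribution margin per unit = $182.85 − $124.11 = $58.74. Break-even units = $1,401,700 ÷ $58.74 = 23,862.79; break-even revenue = 23,862.79 × $182.85 = $4,363,310.27.
Current sales = 35,060 × $182.85 = $6,410,721.00.
Margin of safety = ($6,410,721.00 − $4,363,310.27) ÷ $6,410,721.00 = 31.9%.

31.9%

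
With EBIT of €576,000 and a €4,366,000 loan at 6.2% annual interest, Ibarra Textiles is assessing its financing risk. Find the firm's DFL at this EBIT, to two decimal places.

1.89

Interest = €270,692.00.
DFL = EBIT ÷ (EBIT − I) = €576,000 ÷ (€576,000 − €270,692.00) = €576,000 ÷ €305,308.00 = 1.8866.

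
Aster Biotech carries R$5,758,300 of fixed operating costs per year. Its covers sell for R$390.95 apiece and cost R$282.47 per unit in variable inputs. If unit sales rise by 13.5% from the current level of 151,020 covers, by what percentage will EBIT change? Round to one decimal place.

Contribution at this volume is 151,020 × R$108.48 = R$16,382,649.60.
Operating income = contribution − fixed costs = R$16,382,649.60 − R$5,758,300 = R$10,624,349.60.
Degree of operating leverage = R$16,382,649.60 / R$10,624,349.60 = 1.5420.
Operating income changes by 1.5420 × +13.5% = +20.8%.

+20.8%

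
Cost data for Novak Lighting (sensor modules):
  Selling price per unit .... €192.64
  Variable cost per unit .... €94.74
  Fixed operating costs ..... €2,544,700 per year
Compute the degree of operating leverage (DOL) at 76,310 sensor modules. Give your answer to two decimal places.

1.52

Contribution at this volume is 76,310 × €97.90 = €7,470,749.00.
EBIT = €7,470,749.00 − €2,544,700 = €4,926,049.00.
So DOL = total CM / EBIT = €7,470,749.00 / €4,926,049.00 = 1.5166.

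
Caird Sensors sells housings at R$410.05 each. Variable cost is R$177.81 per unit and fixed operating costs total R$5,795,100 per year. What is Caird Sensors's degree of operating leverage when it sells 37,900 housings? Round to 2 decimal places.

2.93

Total contribution margin = 37,900 × R$232.24 = R$8,801,896.00.
Subtracting fixed costs: EBIT = R$8,801,896.00 − R$5,795,100 = R$3,006,796.00.
So DOL = total CM / EBIT = R$8,801,896.00 / R$3,006,796.00 = 2.9273.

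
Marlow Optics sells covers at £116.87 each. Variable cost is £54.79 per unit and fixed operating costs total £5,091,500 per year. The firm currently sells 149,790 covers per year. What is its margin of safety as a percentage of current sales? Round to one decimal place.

Contribution margin per unit = £116.87 − £54.79 = £62.08. Break-even units = £5,091,500 ÷ £62.08 = 82,015.14; break-even revenue = 82,015.14 × £116.87 = £9,585,109.62.
Current sales = 149,790 × £116.87 = £17,505,957.30.
Margin of safety = (£17,505,957.30 − £9,585,109.62) ÷ £17,505,957.30 = 45.2%.

45.2%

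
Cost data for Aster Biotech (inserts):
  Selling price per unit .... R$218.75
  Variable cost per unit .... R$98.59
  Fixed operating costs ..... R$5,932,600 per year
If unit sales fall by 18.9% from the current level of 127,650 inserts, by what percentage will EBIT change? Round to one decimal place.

-30.8%

Contribution at this volume is 127,650 × R$120.16 = R$15,338,424.00.
Operating income = contribution − fixed costs = R$15,338,424.00 − R$5,932,600 = R$9,405,824.00.
DOL = contribution ÷ EBIT = R$15,338,424.00 ÷ R$9,405,824.00 = 1.6307.
So EBIT moves 1.6307 × (-18.9%) = -30.8%.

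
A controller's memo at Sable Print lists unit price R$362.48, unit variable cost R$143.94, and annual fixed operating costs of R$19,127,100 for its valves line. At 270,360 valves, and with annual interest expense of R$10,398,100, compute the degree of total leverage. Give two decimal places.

At 270,360 units, contribution = 270,360 × R$218.54 = R$59,084,474.40.
EBIT = R$59,084,474.40 − R$19,127,100 = R$39,957,374.40. Interest = R$10,398,100.00, so EBIT − I = R$29,559,274.40.
DCL = contribution ÷ (EBIT − I) = R$59,084,474.40 ÷ R$29,559,274.40 = 1.9988.

2.00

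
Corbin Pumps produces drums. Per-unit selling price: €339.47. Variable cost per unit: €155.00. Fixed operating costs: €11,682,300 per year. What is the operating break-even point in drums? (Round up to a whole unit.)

Contribution margin per unit = €339.47 − €155.00 = €184.47.
Break-even Q = €11,682,300 / €184.47 = 63,329.00 → 63,329 drums.

63,329 drums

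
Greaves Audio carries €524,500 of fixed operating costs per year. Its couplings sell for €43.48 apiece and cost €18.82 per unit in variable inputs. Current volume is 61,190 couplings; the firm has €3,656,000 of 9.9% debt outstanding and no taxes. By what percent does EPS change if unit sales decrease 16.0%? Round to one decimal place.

Contribution at this volume is 61,190 × €24.66 = €1,508,945.40.
Operating income = contribution − fixed costs = €1,508,945.40 − €524,500 = €984,445.40.
Interest = €361,944.00, so EBIT − I = €622,501.40.
DCL = total CM / (EBIT − I) = €1,508,945.40 / €622,501.40 = 2.4240.
EPS therefore changes by 2.4240 × (-16.0%) = -38.8%.

-38.8%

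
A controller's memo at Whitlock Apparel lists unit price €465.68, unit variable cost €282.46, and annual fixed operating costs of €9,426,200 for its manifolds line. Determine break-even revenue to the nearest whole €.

€23,958,044

Contribution margin per unit = €465.68 − €282.46 = €183.22, a CM ratio of €183.22 ÷ €465.68 = 0.3934.
Break-even revenue = fixed costs × price ÷ CM = €9,426,200 × €465.68 ÷ €183.22 = €23,958,044.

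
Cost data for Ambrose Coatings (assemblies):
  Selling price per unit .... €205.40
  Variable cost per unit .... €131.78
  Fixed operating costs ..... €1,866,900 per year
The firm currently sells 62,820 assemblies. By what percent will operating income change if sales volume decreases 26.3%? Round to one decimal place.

-44.1%

Contribution at this volume is 62,820 × €73.62 = €4,624,808.40.
Operating income = contribution − fixed costs = €4,624,808.40 − €1,866,900 = €2,757,908.40.
Degree of operating leverage = €4,624,808.40 / €2,757,908.40 = 1.6769.
So EBIT moves 1.6769 × (-26.3%) = -44.1%.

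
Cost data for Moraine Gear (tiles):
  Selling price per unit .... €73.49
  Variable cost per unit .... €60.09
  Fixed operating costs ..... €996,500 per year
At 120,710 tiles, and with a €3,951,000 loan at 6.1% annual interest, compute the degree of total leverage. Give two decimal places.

4.26

At 120,710 units, contribution = 120,710 × €13.40 = €1,617,514.00.
EBIT = €1,617,514.00 − €996,500 = €621,014.00. Interest = €241,011.00.
DOL = €1,617,514.00 ÷ €621,014.00 = 2.6046; DFL = €621,014.00 ÷ €380,003.00 = 1.6342.
DCL = DOL × DFL = 2.6046 × 1.6342 = 4.2564.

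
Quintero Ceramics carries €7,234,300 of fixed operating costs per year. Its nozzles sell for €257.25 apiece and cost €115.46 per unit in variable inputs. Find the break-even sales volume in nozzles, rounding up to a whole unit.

51,022 nozzles

Each unit contributes €257.25 − €115.46 = €141.79.
Units to break even: €7,234,300 ÷ €141.79 = 51,021.23, rounded up to 51,022.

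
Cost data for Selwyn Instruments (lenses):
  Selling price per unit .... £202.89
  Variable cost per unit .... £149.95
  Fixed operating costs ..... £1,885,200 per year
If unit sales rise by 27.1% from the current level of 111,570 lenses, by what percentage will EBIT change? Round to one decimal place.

At 111,570 units, contribution = 111,570 × £52.94 = £5,906,515.80.
EBIT = £5,906,515.80 − £1,885,200 = £4,021,315.80.
Degree of operating leverage = £5,906,515.80 / £4,021,315.80 = 1.4688.
%ΔEBIT = DOL × %ΔSales = 1.4688 × +27.1% = +39.8%.

+39.8%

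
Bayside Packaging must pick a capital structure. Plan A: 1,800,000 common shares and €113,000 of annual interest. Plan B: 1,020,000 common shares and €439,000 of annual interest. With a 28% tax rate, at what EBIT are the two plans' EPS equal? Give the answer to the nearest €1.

Set EPS_A = EPS_B: (EBIT − €113,000)(1 − 0.28) ÷ 1,800,000 = (EBIT − €439,000)(1 − 0.28) ÷ 1,020,000.
The (1 − t) factor cancels: (EBIT − 113,000) × 1,020,000 = (EBIT − 439,000) × 1,800,000.
Solving, EBIT = (439,000·1,800,000 − 113,000·1,020,000) / (1,800,000 − 1,020,000) = 674,940,000,000 / 780,000 = 865,307.69.

€865,308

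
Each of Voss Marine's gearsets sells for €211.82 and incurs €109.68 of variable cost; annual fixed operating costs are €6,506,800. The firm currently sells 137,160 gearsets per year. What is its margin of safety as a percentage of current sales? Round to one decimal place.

53.6%

Unit CM = price − variable cost = €211.82 − €109.68 = €102.14. Break-even units = €6,506,800 ÷ €102.14 = 63,704.72; break-even revenue = 63,704.72 × €211.82 = €13,493,933.58.
Current sales = 137,160 × €211.82 = €29,053,231.20.
Margin of safety = (€29,053,231.20 − €13,493,933.58) ÷ €29,053,231.20 = 53.6%.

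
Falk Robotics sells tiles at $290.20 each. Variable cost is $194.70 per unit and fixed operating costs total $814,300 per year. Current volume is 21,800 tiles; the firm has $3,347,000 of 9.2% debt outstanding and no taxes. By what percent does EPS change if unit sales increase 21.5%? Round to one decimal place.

+46.6%

At 21,800 units, contribution = 21,800 × $95.50 = $2,081,900.00.
Operating income = contribution − fixed costs = $2,081,900.00 − $814,300 = $1,267,600.00.
After interest of $307,924.00, pre-tax earnings = $959,676.00.
DCL = total CM / (EBIT − I) = $2,081,900.00 / $959,676.00 = 2.1694.
EPS therefore changes by 2.1694 × (+21.5%) = +46.6%.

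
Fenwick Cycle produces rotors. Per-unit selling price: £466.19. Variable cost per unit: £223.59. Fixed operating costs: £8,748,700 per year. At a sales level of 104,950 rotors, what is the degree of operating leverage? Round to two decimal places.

Total contribution margin = 104,950 × £242.60 = £25,460,870.00.
Operating income = contribution − fixed costs = £25,460,870.00 − £8,748,700 = £16,712,170.00.
DOL = contribution ÷ EBIT = £25,460,870.00 ÷ £16,712,170.00 = 1.5235.

1.52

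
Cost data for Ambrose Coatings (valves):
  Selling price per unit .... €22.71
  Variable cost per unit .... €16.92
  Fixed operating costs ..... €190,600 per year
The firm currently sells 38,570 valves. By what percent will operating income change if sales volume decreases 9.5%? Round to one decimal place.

-64.8%

Contribution at this volume is 38,570 × €5.79 = €223,320.30.
Subtracting fixed costs: EBIT = €223,320.30 − €190,600 = €32,720.30.
DOL = contribution ÷ EBIT = €223,320.30 ÷ €32,720.30 = 6.8251.
%ΔEBIT = DOL × %ΔSales = 6.8251 × -9.5% = -64.8%.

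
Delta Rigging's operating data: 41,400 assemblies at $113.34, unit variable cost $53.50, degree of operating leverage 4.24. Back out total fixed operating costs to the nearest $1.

Contribution at this volume is 41,400 × $59.84 = $2,477,376.00.
Since DOL = CM ÷ EBIT, EBIT = $2,477,376.00 ÷ 4.24 = $584,286.79.
And FC = contribution − EBIT = $2,477,376.00 − $584,286.79 = $1,893,089.

$1,893,089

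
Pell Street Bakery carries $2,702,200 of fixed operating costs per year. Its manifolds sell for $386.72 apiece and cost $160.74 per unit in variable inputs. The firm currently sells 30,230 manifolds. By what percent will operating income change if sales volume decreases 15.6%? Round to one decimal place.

-25.8%

Total contribution margin = 30,230 × $225.98 = $6,831,375.40.
EBIT = $6,831,375.40 − $2,702,200 = $4,129,175.40.
So DOL = total CM / EBIT = $6,831,375.40 / $4,129,175.40 = 1.6544.
Operating income changes by 1.6544 × -15.6% = -25.8%.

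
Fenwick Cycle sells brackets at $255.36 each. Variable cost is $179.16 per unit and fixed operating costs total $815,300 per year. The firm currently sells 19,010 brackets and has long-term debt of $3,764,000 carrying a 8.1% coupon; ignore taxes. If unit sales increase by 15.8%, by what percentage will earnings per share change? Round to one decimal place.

+69.7%

Contribution at this volume is 19,010 × $76.20 = $1,448,562.00.
Operating income = contribution − fixed costs = $1,448,562.00 − $815,300 = $633,262.00.
Interest = $304,884.00, so EBIT − I = $328,378.00.
DCL = total CM / (EBIT − I) = $1,448,562.00 / $328,378.00 = 4.4113.
%ΔEPS = DCL × %ΔSales = 4.4113 × +15.8% = +69.7%.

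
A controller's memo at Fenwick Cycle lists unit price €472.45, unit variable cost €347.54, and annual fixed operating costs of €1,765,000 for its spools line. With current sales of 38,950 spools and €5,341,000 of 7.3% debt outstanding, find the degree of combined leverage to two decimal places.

Contribution at this volume is 38,950 × €124.91 = €4,865,244.50.
Operating income = contribution − fixed costs = €4,865,244.50 − €1,765,000 = €3,100,244.50. Interest = €389,893.00.
DOL = €4,865,244.50 ÷ €3,100,244.50 = 1.5693; DFL = €3,100,244.50 ÷ €2,710,351.50 = 1.1439.
DCL = DOL × DFL = 1.5693 × 1.1439 = 1.7951.

1.80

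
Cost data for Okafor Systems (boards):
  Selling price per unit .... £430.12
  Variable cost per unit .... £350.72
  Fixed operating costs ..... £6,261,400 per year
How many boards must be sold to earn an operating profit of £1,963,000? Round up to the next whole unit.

Unit CM = price − variable cost = £430.12 − £350.72 = £79.40.
Units = (FC + target) / CM = (£6,261,400 + £1,963,000) / £79.40 = 103,581.86, so 103,582 boards.

103,582 boards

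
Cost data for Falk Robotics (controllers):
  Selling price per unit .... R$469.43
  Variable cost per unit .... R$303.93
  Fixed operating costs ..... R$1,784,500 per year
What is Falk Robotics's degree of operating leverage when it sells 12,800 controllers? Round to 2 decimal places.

6.34

At 12,800 units, contribution = 12,800 × R$165.50 = R$2,118,400.00.
EBIT = R$2,118,400.00 − R$1,784,500 = R$333,900.00.
Degree of operating leverage = R$2,118,400.00 / R$333,900.00 = 6.3444.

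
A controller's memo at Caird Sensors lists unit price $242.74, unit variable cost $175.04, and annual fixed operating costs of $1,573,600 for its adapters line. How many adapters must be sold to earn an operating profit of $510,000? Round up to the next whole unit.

Contribution margin per unit = $242.74 − $175.04 = $67.70.
Need Q such that Q × $67.70 − $1,573,600 = $510,000, i.e. Q = $2,083,600 / $67.70 = 30,776.96 → 30,777.

30,777 adapters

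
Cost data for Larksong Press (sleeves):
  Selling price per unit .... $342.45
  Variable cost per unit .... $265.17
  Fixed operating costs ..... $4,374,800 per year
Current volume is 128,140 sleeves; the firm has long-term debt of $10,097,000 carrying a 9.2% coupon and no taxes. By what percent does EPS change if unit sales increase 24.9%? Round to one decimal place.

+53.6%

At 128,140 units, contribution = 128,140 × $77.28 = $9,902,659.20.
Operating income = contribution − fixed costs = $9,902,659.20 − $4,374,800 = $5,527,859.20.
After interest of $928,924.00, pre-tax earnings = $4,598,935.20.
DCL = total CM / (EBIT − I) = $9,902,659.20 / $4,598,935.20 = 2.1533.
%ΔEPS = DCL × %ΔSales = 2.1533 × +24.9% = +53.6%.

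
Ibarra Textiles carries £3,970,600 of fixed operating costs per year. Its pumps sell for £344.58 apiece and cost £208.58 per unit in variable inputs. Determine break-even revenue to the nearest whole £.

£10,060,216

CM per unit = £344.58 − £208.58 = £136.00; CM ratio = £136.00 / £344.58 = 0.3947.
Break-even sales = FC ÷ CM ratio = £3,970,600 × £344.58 / £136.00 = £10,060,216.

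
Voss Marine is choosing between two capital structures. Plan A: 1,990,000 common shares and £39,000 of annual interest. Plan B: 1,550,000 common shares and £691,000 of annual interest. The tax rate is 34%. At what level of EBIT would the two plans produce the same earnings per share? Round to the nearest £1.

£2,987,818

Set EPS_A = EPS_B: (EBIT − £39,000)(1 − 0.34) ÷ 1,990,000 = (EBIT − £691,000)(1 − 0.34) ÷ 1,550,000.
Cancelling (1 − t) and cross-multiplying: 1,550,000·(EBIT − 39,000) = 1,990,000·(EBIT − 691,000).
EBIT × (1,990,000 − 1,550,000) = 691,000 × 1,990,000 − 39,000 × 1,550,000 = 1,314,640,000,000, so EBIT = 1,314,640,000,000 ÷ 440,000 = 2,987,818.18.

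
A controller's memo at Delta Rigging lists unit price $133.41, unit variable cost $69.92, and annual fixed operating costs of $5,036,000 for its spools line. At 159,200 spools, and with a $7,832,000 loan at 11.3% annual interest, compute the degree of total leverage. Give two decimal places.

Contribution at this volume is 159,200 × $63.49 = $10,107,608.00.
Subtracting fixed costs: EBIT = $10,107,608.00 − $5,036,000 = $5,071,608.00. Interest = $885,016.00, so EBIT − I = $4,186,592.00.
DCL = contribution ÷ (EBIT − I) = $10,107,608.00 ÷ $4,186,592.00 = 2.4143.

2.41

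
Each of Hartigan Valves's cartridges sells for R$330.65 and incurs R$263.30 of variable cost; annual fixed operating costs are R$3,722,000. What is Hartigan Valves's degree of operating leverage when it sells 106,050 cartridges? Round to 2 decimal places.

2.09

At 106,050 units, contribution = 106,050 × R$67.35 = R$7,142,467.50.
Subtracting fixed costs: EBIT = R$7,142,467.50 − R$3,722,000 = R$3,420,467.50.
DOL = contribution ÷ EBIT = R$7,142,467.50 ÷ R$3,420,467.50 = 2.0882.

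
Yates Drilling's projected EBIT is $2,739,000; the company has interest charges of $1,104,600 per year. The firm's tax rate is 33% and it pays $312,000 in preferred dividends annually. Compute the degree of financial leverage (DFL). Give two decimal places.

Annual interest charges come to $1,104,600.00.
Pre-tax preferred-dividend burden = $312,000 ÷ (1 − 0.33) = $465,671.64.
DFL = EBIT ÷ [EBIT − I − D_p/(1−t)] = $2,739,000 ÷ [$2,739,000 − $1,104,600.00 − $465,671.64] = $2,739,000 ÷ $1,168,728.36 = 2.3436.

2.34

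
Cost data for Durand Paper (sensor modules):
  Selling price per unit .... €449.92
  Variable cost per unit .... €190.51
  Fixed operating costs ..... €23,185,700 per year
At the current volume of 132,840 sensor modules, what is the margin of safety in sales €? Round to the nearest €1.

Unit CM = price − variable cost = €449.92 − €190.51 = €259.41. Break-even units = €23,185,700 ÷ €259.41 = 89,378.59; break-even revenue = 89,378.59 × €449.92 = €40,213,215.16.
Actual sales revenue = 132,840 × €449.92 = €59,767,372.80.
Margin of safety = €59,767,372.80 − €40,213,215.16 = €19,554,158.

€19,554,158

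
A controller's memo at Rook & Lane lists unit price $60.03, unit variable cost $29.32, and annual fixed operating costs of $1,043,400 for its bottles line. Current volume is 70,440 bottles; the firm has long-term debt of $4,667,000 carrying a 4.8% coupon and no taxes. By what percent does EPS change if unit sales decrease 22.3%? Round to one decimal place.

Total contribution margin = 70,440 × $30.71 = $2,163,212.40.
Subtracting fixed costs: EBIT = $2,163,212.40 − $1,043,400 = $1,119,812.40.
After interest of $224,016.00, pre-tax earnings = $895,796.40.
Degree of combined leverage = contribution ÷ (EBIT − I) = $2,163,212.40 ÷ $895,796.40 = 2.4148.
%ΔEPS = DCL × %ΔSales = 2.4148 × -22.3% = -53.9%.

-53.9%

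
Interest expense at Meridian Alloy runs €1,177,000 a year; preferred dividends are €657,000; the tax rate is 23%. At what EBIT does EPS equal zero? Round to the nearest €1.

€2,030,247

Grossing the preferred dividend up to pre-tax terms: €657,000 / (1 − 0.23) = €853,246.75.
Financial break-even EBIT = interest + D_p ÷ (1 − t) = €1,177,000 + €853,246.75 = €2,030,246.75.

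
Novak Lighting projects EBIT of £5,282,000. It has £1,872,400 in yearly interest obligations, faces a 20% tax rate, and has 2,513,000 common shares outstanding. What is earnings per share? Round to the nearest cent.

Pre-tax income = £5,282,000 − £1,872,400.00 = £3,409,600.00.
After tax at 20%: net income = £3,409,600.00 × 0.80 = £2,727,680.00.
Per share: £2,727,680.00 / 2,513,000 shares = £1.09.

£1.09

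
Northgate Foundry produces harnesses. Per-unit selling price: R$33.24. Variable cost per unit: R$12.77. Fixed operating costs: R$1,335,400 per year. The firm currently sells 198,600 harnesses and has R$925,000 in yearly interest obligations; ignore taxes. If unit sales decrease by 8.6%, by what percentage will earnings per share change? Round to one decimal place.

At 198,600 units, contribution = 198,600 × R$20.47 = R$4,065,342.00.
EBIT = R$4,065,342.00 − R$1,335,400 = R$2,729,942.00.
After interest of R$925,000.00, pre-tax earnings = R$1,804,942.00.
Degree of combined leverage = contribution ÷ (EBIT − I) = R$4,065,342.00 ÷ R$1,804,942.00 = 2.2523.
EPS therefore changes by 2.2523 × (-8.6%) = -19.4%.

-19.4%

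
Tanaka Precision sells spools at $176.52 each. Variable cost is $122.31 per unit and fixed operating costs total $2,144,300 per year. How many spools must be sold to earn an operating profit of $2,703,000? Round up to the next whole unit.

Contribution margin per unit = $176.52 − $122.31 = $54.21.
Need Q such that Q × $54.21 − $2,144,300 = $2,703,000, i.e. Q = $4,847,300 / $54.21 = 89,417.08 → 89,418.

89,418 spools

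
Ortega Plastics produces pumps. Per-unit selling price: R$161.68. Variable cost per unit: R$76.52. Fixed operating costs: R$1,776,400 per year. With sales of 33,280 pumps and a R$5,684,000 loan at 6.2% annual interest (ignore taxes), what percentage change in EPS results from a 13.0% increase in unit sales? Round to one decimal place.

+52.2%

At 33,280 units, contribution = 33,280 × R$85.16 = R$2,834,124.80.
Subtracting fixed costs: EBIT = R$2,834,124.80 − R$1,776,400 = R$1,057,724.80.
Interest = R$352,408.00, so EBIT − I = R$705,316.80.
Degree of combined leverage = contribution ÷ (EBIT − I) = R$2,834,124.80 ÷ R$705,316.80 = 4.0182.
%ΔEPS = DCL × %ΔSales = 4.0182 × +13.0% = +52.2%.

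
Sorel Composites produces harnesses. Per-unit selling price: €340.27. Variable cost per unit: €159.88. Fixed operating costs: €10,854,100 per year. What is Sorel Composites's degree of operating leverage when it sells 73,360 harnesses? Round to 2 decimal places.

At 73,360 units, contribution = 73,360 × €180.39 = €13,233,410.40.
Operating income = contribution − fixed costs = €13,233,410.40 − €10,854,100 = €2,379,310.40.
Degree of operating leverage = €13,233,410.40 / €2,379,310.40 = 5.5619.

5.56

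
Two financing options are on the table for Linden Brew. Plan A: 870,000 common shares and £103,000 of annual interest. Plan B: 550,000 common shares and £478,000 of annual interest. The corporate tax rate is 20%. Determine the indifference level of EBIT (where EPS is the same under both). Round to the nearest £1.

£1,122,531

Set EPS_A = EPS_B: (EBIT − £103,000)(1 − 0.20) ÷ 870,000 = (EBIT − £478,000)(1 − 0.20) ÷ 550,000.
Cancelling (1 − t) and cross-multiplying: 550,000·(EBIT − 103,000) = 870,000·(EBIT − 478,000).
Solving, EBIT = (478,000·870,000 − 103,000·550,000) / (870,000 − 550,000) = 359,210,000,000 / 320,000 = 1,122,531.25.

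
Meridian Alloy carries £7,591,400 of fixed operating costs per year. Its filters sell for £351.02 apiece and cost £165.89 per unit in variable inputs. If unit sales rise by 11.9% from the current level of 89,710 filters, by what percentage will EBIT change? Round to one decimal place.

At 89,710 units, contribution = 89,710 × £185.13 = £16,608,012.30.
Subtracting fixed costs: EBIT = £16,608,012.30 − £7,591,400 = £9,016,612.30.
DOL = contribution ÷ EBIT = £16,608,012.30 ÷ £9,016,612.30 = 1.8419.
%ΔEBIT = DOL × %ΔSales = 1.8419 × +11.9% = +21.9%.

+21.9%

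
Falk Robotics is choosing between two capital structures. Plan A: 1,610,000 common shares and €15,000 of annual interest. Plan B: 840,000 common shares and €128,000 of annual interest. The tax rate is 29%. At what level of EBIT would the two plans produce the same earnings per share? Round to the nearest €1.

At indifference, (EBIT − 15,000)(1 − t)/1,610,000 = (EBIT − 128,000)(1 − t)/840,000.
Cancelling (1 − t) and cross-multiplying: 840,000·(EBIT − 15,000) = 1,610,000·(EBIT − 128,000).
Solving, EBIT = (128,000·1,610,000 − 15,000·840,000) / (1,610,000 − 840,000) = 193,480,000,000 / 770,000 = 251,272.73.

€251,273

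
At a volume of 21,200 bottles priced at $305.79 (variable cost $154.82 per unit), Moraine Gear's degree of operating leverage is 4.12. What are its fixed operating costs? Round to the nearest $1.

$2,423,728

Total contribution margin = 21,200 × $150.97 = $3,200,564.00.
Since DOL = CM ÷ EBIT, EBIT = $3,200,564.00 ÷ 4.12 = $776,835.92.
Fixed costs = CM − EBIT = $3,200,564.00 − $776,835.92 = $2,423,728.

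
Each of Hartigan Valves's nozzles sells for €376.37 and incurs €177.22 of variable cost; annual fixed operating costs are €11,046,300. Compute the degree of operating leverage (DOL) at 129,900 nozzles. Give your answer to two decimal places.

1.75

At 129,900 units, contribution = 129,900 × €199.15 = €25,869,585.00.
Subtracting fixed costs: EBIT = €25,869,585.00 − €11,046,300 = €14,823,285.00.
So DOL = total CM / EBIT = €25,869,585.00 / €14,823,285.00 = 1.7452.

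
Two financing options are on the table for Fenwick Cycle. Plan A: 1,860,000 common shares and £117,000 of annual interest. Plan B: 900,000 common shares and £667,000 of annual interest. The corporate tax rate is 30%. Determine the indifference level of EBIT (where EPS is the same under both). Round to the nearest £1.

£1,182,625

Set EPS_A = EPS_B: (EBIT − £117,000)(1 − 0.30) ÷ 1,860,000 = (EBIT − £667,000)(1 − 0.30) ÷ 900,000.
The (1 − t) factor cancels: (EBIT − 117,000) × 900,000 = (EBIT − 667,000) × 1,860,000.
Solving, EBIT = (667,000·1,860,000 − 117,000·900,000) / (1,860,000 − 900,000) = 1,135,320,000,000 / 960,000 = 1,182,625.00.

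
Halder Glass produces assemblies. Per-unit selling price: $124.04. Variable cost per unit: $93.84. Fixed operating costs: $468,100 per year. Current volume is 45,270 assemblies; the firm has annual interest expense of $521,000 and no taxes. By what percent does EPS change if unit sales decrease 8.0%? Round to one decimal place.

Contribution at this volume is 45,270 × $30.20 = $1,367,154.00.
EBIT = $1,367,154.00 − $468,100 = $899,054.00.
Interest = $521,000.00, so EBIT − I = $378,054.00.
Degree of combined leverage = contribution ÷ (EBIT − I) = $1,367,154.00 ÷ $378,054.00 = 3.6163.
EPS therefore changes by 3.6163 × (-8.0%) = -28.9%.

-28.9%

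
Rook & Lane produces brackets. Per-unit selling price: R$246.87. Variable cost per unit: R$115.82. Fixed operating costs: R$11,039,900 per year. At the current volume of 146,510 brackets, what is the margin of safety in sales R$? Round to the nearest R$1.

R$15,372,128

Each unit contributes R$246.87 − R$115.82 = R$131.05. Break-even units = R$11,039,900 ÷ R$131.05 = 84,241.89; break-even revenue = 84,241.89 × R$246.87 = R$20,796,795.98.
Actual sales revenue = 146,510 × R$246.87 = R$36,168,923.70.
Margin of safety = R$36,168,923.70 − R$20,796,795.98 = R$15,372,128.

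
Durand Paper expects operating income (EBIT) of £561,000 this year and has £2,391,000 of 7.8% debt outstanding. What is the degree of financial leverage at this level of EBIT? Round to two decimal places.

1.50

Interest = £186,498.00.
DFL = EBIT ÷ (EBIT − I) = £561,000 ÷ (£561,000 − £186,498.00) = £561,000 ÷ £374,502.00 = 1.4980.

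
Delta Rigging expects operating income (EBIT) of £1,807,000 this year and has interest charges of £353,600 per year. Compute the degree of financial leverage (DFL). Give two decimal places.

1.24

Annual interest charges come to £353,600.00.
DFL = EBIT ÷ (EBIT − I) = £1,807,000 ÷ (£1,807,000 − £353,600.00) = £1,807,000 ÷ £1,453,400.00 = 1.2433.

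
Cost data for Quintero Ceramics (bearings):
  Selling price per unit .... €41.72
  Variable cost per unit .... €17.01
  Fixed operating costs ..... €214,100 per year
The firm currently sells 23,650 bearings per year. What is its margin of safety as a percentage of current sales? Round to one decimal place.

Contribution margin per unit = €41.72 − €17.01 = €24.71. Break-even units = €214,100 ÷ €24.71 = 8,664.51; break-even revenue = 8,664.51 × €41.72 = €361,483.29.
Actual sales revenue = 23,650 × €41.72 = €986,678.00.
Margin of safety = (€986,678.00 − €361,483.29) ÷ €986,678.00 = 63.4%.

63.4%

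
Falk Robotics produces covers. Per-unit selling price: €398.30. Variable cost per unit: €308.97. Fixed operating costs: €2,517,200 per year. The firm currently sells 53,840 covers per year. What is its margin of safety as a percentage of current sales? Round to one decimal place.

Each unit contributes €398.30 − €308.97 = €89.33. Break-even units = €2,517,200 ÷ €89.33 = 28,178.66; break-even revenue = 28,178.66 × €398.30 = €11,223,561.63.
Current sales = 53,840 × €398.30 = €21,444,472.00.
Margin of safety = (€21,444,472.00 − €11,223,561.63) ÷ €21,444,472.00 = 47.7%.

47.7%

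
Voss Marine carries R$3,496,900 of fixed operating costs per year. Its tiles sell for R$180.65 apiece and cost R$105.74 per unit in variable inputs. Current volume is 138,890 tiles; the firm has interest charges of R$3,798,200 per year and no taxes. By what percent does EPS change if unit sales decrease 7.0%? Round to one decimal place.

-23.4%

Contribution at this volume is 138,890 × R$74.91 = R$10,404,249.90.
Operating income = contribution − fixed costs = R$10,404,249.90 − R$3,496,900 = R$6,907,349.90.
After interest of R$3,798,200.00, pre-tax earnings = R$3,109,149.90.
Degree of combined leverage = contribution ÷ (EBIT − I) = R$10,404,249.90 ÷ R$3,109,149.90 = 3.3463.
EPS therefore changes by 3.3463 × (-7.0%) = -23.4%.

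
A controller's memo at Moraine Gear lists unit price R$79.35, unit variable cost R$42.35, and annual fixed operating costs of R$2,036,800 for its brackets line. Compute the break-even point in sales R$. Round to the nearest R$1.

CM per unit = R$79.35 − R$42.35 = R$37.00; CM ratio = R$37.00 / R$79.35 = 0.4663.
Break-even revenue = fixed costs × price ÷ CM = R$2,036,800 × R$79.35 ÷ R$37.00 = R$4,368,110.

R$4,368,110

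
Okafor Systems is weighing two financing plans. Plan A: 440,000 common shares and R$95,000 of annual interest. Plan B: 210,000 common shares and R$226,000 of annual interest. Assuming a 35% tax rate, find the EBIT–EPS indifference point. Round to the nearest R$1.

R$345,609

Set EPS_A = EPS_B: (EBIT − R$95,000)(1 − 0.35) ÷ 440,000 = (EBIT − R$226,000)(1 − 0.35) ÷ 210,000.
The (1 − t) factor cancels: (EBIT − 95,000) × 210,000 = (EBIT − 226,000) × 440,000.
EBIT × (440,000 − 210,000) = 226,000 × 440,000 − 95,000 × 210,000 = 79,490,000,000, so EBIT = 79,490,000,000 ÷ 230,000 = 345,608.70.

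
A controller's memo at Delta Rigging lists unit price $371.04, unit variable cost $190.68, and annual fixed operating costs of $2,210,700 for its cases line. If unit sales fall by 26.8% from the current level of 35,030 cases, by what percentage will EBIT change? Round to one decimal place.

Total contribution margin = 35,030 × $180.36 = $6,318,010.80.
Operating income = contribution − fixed costs = $6,318,010.80 − $2,210,700 = $4,107,310.80.
Degree of operating leverage = $6,318,010.80 / $4,107,310.80 = 1.5382.
%ΔEBIT = DOL × %ΔSales = 1.5382 × -26.8% = -41.2%.

-41.2%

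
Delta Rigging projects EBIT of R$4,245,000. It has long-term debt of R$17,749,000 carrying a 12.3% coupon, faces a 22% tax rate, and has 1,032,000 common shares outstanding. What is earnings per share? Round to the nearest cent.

Pre-tax income = R$4,245,000 − R$2,183,127.00 = R$2,061,873.00.
After tax at 22%: net income = R$2,061,873.00 × 0.78 = R$1,608,260.94.
EPS = R$1,608,260.94 ÷ 1,032,000 = R$1.56.

R$1.56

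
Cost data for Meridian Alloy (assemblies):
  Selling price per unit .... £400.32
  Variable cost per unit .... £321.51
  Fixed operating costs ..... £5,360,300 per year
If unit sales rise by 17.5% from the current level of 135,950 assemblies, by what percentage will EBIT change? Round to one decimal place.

Total contribution margin = 135,950 × £78.81 = £10,714,219.50.
Subtracting fixed costs: EBIT = £10,714,219.50 − £5,360,300 = £5,353,919.50.
Degree of operating leverage = £10,714,219.50 / £5,353,919.50 = 2.0012.
%ΔEBIT = DOL × %ΔSales = 2.0012 × +17.5% = +35.0%.

+35.0%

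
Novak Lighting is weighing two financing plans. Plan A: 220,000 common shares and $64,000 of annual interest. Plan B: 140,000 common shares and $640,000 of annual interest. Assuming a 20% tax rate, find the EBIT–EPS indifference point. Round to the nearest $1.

$1,648,000

At indifference, (EBIT − 64,000)(1 − t)/220,000 = (EBIT − 640,000)(1 − t)/140,000.
The (1 − t) factor cancels: (EBIT − 64,000) × 140,000 = (EBIT − 640,000) × 220,000.
Solving, EBIT = (640,000·220,000 − 64,000·140,000) / (220,000 − 140,000) = 131,840,000,000 / 80,000 = 1,648,000.00.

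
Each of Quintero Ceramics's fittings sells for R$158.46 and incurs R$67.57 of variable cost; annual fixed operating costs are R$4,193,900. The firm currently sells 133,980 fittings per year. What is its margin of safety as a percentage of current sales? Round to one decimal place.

Contribution margin per unit = R$158.46 − R$67.57 = R$90.89. Break-even units = R$4,193,900 ÷ R$90.89 = 46,142.59; break-even revenue = 46,142.59 × R$158.46 = R$7,311,754.80.
Current sales = 133,980 × R$158.46 = R$21,230,470.80.
Margin of safety = (R$21,230,470.80 − R$7,311,754.80) ÷ R$21,230,470.80 = 65.6%.

65.6%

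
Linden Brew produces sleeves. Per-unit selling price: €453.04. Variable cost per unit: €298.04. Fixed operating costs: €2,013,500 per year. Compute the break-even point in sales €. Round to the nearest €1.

CM per unit = €453.04 − €298.04 = €155.00; CM ratio = €155.00 / €453.04 = 0.3421.
Break-even revenue = fixed costs × price ÷ CM = €2,013,500 × €453.04 ÷ €155.00 = €5,885,136.

€5,885,136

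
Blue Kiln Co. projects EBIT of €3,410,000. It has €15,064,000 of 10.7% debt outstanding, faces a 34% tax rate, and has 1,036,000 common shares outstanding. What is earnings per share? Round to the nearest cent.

€1.15

Pre-tax income = €3,410,000 − €1,611,848.00 = €1,798,152.00.
After tax at 34%: net income = €1,798,152.00 × 0.66 = €1,186,780.32.
Per share: €1,186,780.32 / 1,036,000 shares = €1.15.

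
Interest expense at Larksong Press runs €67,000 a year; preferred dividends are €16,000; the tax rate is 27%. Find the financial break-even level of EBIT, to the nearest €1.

€88,918

Grossing the preferred dividend up to pre-tax terms: €16,000 / (1 − 0.27) = €21,917.81.
EPS = 0 when EBIT covers interest plus the pre-tax preferred burden: €67,000 + €21,917.81 = €88,917.81.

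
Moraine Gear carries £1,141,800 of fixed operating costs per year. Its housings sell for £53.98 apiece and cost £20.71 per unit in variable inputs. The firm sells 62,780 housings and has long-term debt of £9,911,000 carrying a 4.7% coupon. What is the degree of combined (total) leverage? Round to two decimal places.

Contribution at this volume is 62,780 × £33.27 = £2,088,690.60.
EBIT = £2,088,690.60 − £1,141,800 = £946,890.60. Interest = £465,817.00, so EBIT − I = £481,073.60.
DCL = contribution ÷ (EBIT − I) = £2,088,690.60 ÷ £481,073.60 = 4.3417.

4.34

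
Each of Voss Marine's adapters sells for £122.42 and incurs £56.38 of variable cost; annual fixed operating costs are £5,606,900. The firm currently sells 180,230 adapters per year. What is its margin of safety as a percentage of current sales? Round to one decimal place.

52.9%

Each unit contributes £122.42 − £56.38 = £66.04. Break-even units = £5,606,900 ÷ £66.04 = 84,901.57; break-even revenue = 84,901.57 × £122.42 = £10,393,650.79.
Actual sales revenue = 180,230 × £122.42 = £22,063,756.60.
Margin of safety = (£22,063,756.60 − £10,393,650.79) ÷ £22,063,756.60 = 52.9%.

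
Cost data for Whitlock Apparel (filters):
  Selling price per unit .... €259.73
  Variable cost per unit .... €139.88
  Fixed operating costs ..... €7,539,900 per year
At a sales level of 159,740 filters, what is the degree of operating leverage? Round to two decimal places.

1.65

Contribution at this volume is 159,740 × €119.85 = €19,144,839.00.
EBIT = €19,144,839.00 − €7,539,900 = €11,604,939.00.
DOL = contribution ÷ EBIT = €19,144,839.00 ÷ €11,604,939.00 = 1.6497.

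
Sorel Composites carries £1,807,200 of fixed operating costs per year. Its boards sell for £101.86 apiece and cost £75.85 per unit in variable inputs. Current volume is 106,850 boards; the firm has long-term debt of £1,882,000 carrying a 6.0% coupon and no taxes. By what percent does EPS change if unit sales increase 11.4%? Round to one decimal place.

+36.9%

At 106,850 units, contribution = 106,850 × £26.01 = £2,779,168.50.
EBIT = £2,779,168.50 − £1,807,200 = £971,968.50.
Interest = £112,920.00, so EBIT − I = £859,048.50.
DCL = total CM / (EBIT − I) = £2,779,168.50 / £859,048.50 = 3.2352.
EPS therefore changes by 3.2352 × (+11.4%) = +36.9%.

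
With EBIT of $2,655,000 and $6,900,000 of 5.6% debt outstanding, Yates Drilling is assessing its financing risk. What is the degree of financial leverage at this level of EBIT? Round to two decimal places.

1.17

Annual interest charges come to $386,400.00.
Degree of financial leverage = EBIT / (EBIT − interest) = $2,655,000 / $2,268,600.00 = 1.1703.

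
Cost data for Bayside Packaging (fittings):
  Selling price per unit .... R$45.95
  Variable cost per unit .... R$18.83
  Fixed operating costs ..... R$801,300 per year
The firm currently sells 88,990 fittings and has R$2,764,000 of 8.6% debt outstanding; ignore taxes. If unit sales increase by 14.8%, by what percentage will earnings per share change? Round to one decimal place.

+26.0%

Total contribution margin = 88,990 × R$27.12 = R$2,413,408.80.
EBIT = R$2,413,408.80 − R$801,300 = R$1,612,108.80.
After interest of R$237,704.00, pre-tax earnings = R$1,374,404.80.
Degree of combined leverage = contribution ÷ (EBIT − I) = R$2,413,408.80 ÷ R$1,374,404.80 = 1.7560.
EPS therefore changes by 1.7560 × (+14.8%) = +26.0%.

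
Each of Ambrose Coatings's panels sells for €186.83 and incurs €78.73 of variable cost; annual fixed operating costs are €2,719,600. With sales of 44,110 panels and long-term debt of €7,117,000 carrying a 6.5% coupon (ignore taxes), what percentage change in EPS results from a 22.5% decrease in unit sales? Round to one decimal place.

Total contribution margin = 44,110 × €108.10 = €4,768,291.00.
Operating income = contribution − fixed costs = €4,768,291.00 − €2,719,600 = €2,048,691.00.
Interest = €462,605.00, so EBIT − I = €1,586,086.00.
Degree of combined leverage = contribution ÷ (EBIT − I) = €4,768,291.00 ÷ €1,586,086.00 = 3.0063.
%ΔEPS = DCL × %ΔSales = 3.0063 × -22.5% = -67.6%.

-67.6%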